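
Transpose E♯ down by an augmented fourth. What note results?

B

E down a perfect fourth is B, so the target letter is B.
From E#, an augmented fourth is 6 semitones down: B.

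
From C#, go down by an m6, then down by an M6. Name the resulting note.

G#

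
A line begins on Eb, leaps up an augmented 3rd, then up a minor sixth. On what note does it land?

E

An augmented third up from Eb is G# (letter G, 5 semitones up).
A minor sixth up from G# is E (letter E, 8 semitones up).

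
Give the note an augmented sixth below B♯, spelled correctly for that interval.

B down a major sixth is D, so the target letter is D.
From B#, an augmented sixth is 10 semitones down: D.

D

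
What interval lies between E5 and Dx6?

augmented seventh

The letter names run E→D, a span of 6 letter steps, so the interval is some kind of seventh.
E to D## is 12 semitones. A major seventh is 11, so 12 makes it augmented.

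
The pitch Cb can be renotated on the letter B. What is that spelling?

B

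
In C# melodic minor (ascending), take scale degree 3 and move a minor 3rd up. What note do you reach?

Scale degree 3 of C# melodic minor (ascending) is E.
A minor third (3 semitones) above E lands on the letter G, giving G.

G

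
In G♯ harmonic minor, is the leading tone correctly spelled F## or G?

F##

Each scale degree takes a distinct letter name. Degree 7 of a scale on G must use the letter F.
F## and G are enharmonically the same pitch, but only F## uses the letter F, so it is the correct spelling here.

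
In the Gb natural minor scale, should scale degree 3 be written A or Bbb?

Bbb

Each scale degree takes a distinct letter name. Degree 3 of a scale on G must use the letter B.
Bbb and A are enharmonically the same pitch, but only Bbb uses the letter B, so it is the correct spelling here.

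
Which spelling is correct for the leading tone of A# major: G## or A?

G##

Each scale degree takes a distinct letter name. Degree 7 of a scale on A must use the letter G.
G## and A are enharmonically the same pitch, but only G## uses the letter G, so it is the correct spelling here.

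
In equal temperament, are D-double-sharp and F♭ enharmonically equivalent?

Yes

D## = pitch class 4 and Fb = pitch class 4 — the same pitch class, so they are enharmonic equivalents.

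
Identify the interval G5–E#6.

augmented sixth

The letter names run G→E, a span of 5 letter steps, so the interval is some kind of sixth.
G to E# is 10 semitones. A major sixth is 9, so 10 makes it augmented.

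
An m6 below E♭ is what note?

E down a major sixth is G, so the target letter is G.
From Eb, a minor sixth is 8 semitones down: G.

G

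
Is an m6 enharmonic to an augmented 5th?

Yes

A minor sixth spans 8 semitones; an augmented fifth spans 8.
They are enharmonically equivalent.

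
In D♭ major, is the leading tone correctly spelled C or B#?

C

Each scale degree takes a distinct letter name. Degree 7 of a scale on D must use the letter C.
C and B# are enharmonically the same pitch, but only C uses the letter C, so it is the correct spelling here.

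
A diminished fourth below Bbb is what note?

A fourth below B lands on the letter F.
A diminished fourth spans 4 semitones, so Bbb moves to pitch class 5. On the letter F that is F.

F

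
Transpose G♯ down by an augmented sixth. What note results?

G down a major sixth is Bb, so the target letter is B.
From G#, an augmented sixth is 10 semitones down: Bb.

Bb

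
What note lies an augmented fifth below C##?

F#

C down a perfect fifth is F, so the target letter is F.
From C##, an augmented fifth is 8 semitones down: F#.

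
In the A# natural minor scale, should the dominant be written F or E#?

Each scale degree takes a distinct letter name. Degree 5 of a scale on A must use the letter E.
E# and F are enharmonically the same pitch, but only E# uses the letter E, so it is the correct spelling here.

E#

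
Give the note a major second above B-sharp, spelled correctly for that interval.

B up a major second is C#, so the target letter is C.
From B#, a major second is 2 semitones up: C##.

C##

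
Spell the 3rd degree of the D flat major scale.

F

Degree 3 takes the letter 2 steps above D, which is F.
In major, degree 3 sits 4 semitones above the tonic. Db + 4 semitones is pitch class 5, spelled on F as F.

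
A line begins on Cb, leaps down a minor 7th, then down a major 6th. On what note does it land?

A minor seventh down from Cb is Db (letter D, 10 semitones down).
A major sixth down from Db is Fb (letter F, 9 semitones down).

Fb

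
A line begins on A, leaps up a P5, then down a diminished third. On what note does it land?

C##

A perfect fifth up from A is E (letter E, 7 semitones up).
A diminished third down from E is C## (letter C, 2 semitones down).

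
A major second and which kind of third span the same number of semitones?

diminished

A major second spans 2 semitones.
A third spanning 2 semitones is diminished (the major third is 4).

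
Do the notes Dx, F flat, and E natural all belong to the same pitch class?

D## is pitch class 4; Fb is pitch class 4; E is pitch class 4.
All spellings map to pitch class 4, so they are enharmonically equivalent.

Yes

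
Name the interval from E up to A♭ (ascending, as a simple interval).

diminished fourth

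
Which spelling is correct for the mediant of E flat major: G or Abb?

G

Each scale degree takes a distinct letter name. Degree 3 of a scale on E must use the letter G.
G and Abb are enharmonically the same pitch, but only G uses the letter G, so it is the correct spelling here.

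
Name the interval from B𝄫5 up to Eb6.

Counting letters B–C–D–E gives a fourth.
Bbb→Eb = 6 semitones, 1 wider than the perfect fourth (5), so augmented.

augmented fourth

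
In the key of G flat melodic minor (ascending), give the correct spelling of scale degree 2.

Ab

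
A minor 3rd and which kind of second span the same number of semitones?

A minor third spans 3 semitones.
A second spanning 3 semitones is augmented (the major second is 2).

augmented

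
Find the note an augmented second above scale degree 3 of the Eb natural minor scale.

A

Scale degree 3 of Eb natural minor is Gb.
An augmented second (3 semitones) above Gb lands on the letter A, giving A.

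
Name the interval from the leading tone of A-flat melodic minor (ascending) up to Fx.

augmented seventh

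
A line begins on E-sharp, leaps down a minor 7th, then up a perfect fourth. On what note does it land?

A minor seventh down from E# is F## (letter F, 10 semitones down).
A perfect fourth up from F## is B# (letter B, 5 semitones up).

B#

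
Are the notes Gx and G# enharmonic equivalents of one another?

Two spellings are enharmonically equivalent only if they share a pitch class.
Here G## → 9, G# → 8; 8 ≠ 9, so they are not.

No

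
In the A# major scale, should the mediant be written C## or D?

C##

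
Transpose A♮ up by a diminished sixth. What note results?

Fb

A up a major sixth is F#, so the target letter is F.
From A, a diminished sixth is 7 semitones up: Fb.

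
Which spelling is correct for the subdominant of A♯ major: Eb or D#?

D#

Each scale degree takes a distinct letter name. Degree 4 of a scale on A must use the letter D.
D# and Eb are enharmonically the same pitch, but only D# uses the letter D, so it is the correct spelling here.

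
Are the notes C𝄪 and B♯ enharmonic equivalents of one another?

No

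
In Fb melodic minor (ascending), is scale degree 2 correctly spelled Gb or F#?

Each scale degree takes a distinct letter name. Degree 2 of a scale on F must use the letter G.
Gb and F# are enharmonically the same pitch, but only Gb uses the letter G, so it is the correct spelling here.

Gb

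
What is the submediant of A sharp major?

The A# major scale runs A# B# C## D# E# F## G##.
Degree 6 is F##.

F##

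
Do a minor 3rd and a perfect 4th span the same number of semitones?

A minor third spans 3 semitones; a perfect fourth spans 5.
The spans differ, so they are not enharmonic equivalents.

No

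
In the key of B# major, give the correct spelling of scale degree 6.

Degree 6 takes the letter 5 steps above B, which is G.
In major, degree 6 sits 9 semitones above the tonic. B# + 9 semitones is pitch class 9, spelled on G as G##.

G##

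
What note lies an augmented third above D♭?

A third above D lands on the letter F.
An augmented third spans 5 semitones, so Db moves to pitch class 6. On the letter F that is F#.

F#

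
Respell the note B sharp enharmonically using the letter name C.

C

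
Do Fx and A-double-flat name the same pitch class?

Yes

F## is pitch class 7; Abb is pitch class 7.
All spellings map to pitch class 7, so they are enharmonically equivalent.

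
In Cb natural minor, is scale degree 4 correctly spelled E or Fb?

Each scale degree takes a distinct letter name. Degree 4 of a scale on C must use the letter F.
Fb and E are enharmonically the same pitch, but only Fb uses the letter F, so it is the correct spelling here.

Fb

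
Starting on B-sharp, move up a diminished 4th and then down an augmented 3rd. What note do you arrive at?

A diminished fourth up from B# is E (letter E, 4 semitones up).
An augmented third down from E is Cb (letter C, 5 semitones down).

Cb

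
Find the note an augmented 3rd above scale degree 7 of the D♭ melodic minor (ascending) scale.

Scale degree 7 of Db melodic minor (ascending) is C.
An augmented third (5 semitones) above C lands on the letter E, giving E#.

E#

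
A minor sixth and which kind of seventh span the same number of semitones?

A minor sixth spans 8 semitones.
A seventh spanning 8 semitones is doubly diminished (the major seventh is 11).

doubly diminished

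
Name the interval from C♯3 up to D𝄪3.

augmented second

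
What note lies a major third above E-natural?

G#

A third above E lands on the letter G.
A major third spans 4 semitones, so E moves to pitch class 8. On the letter G that is G#.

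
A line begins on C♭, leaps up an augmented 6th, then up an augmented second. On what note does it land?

B#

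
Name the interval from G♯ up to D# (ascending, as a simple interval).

perfect fifth

The letter names run G→D, a span of 4 letter steps, so the interval is some kind of fifth.
G# to D# is 7 semitones. A perfect fifth is 7, so 7 makes it perfect.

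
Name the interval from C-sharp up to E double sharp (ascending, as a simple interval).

augmented third

Counting letters C–D–E gives a third.
C#→E## = 5 semitones, 1 wider than the major third (4), so augmented.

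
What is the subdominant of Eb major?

Ab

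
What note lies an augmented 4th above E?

A#

E up a perfect fourth is A, so the target letter is A.
From E, an augmented fourth is 6 semitones up: A#.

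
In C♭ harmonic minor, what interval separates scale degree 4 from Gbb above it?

minor second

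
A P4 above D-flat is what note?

Gb

A fourth above D lands on the letter G.
A perfect fourth spans 5 semitones, so Db moves to pitch class 6. On the letter G that is Gb.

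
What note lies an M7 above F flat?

Eb

A seventh above F lands on the letter E.
A major seventh spans 11 semitones, so Fb moves to pitch class 3. On the letter E that is Eb.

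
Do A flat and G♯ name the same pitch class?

Yes

Ab = pitch class 8 and G# = pitch class 8 — the same pitch class, so they are enharmonic equivalents.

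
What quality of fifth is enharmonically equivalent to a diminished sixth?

A diminished sixth spans 7 semitones.
A fifth spanning 7 semitones is perfect (the perfect fifth is 7).

perfect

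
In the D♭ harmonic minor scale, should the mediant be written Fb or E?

Each scale degree takes a distinct letter name. Degree 3 of a scale on D must use the letter F.
Fb and E are enharmonically the same pitch, but only Fb uses the letter F, so it is the correct spelling here.

Fb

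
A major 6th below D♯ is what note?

D down a major sixth is F, so the target letter is F.
From D#, a major sixth is 9 semitones down: F#.

F#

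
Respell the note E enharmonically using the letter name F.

E is pitch class 4. The letter F alone is pitch class 5.
To reach pitch class 4 from F requires an offset of -1 semitone, i.e. flat: Fb.

Fb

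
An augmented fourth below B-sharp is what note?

F#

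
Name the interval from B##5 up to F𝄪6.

diminished fifth

Counting letters B–C–D–E–F gives a fifth.
B##→F## = 6 semitones, 1 narrower than the perfect fifth (7), so diminished.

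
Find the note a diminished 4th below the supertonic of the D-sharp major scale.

B##

The supertonic of D# major is E#.
A diminished fourth (4 semitones) below E# lands on the letter B, giving B##.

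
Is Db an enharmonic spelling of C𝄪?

Db is pitch class 1; C## is pitch class 2.
The pitch classes differ (1 vs. 2), so they are not enharmonic equivalents.

No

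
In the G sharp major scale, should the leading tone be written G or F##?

Each scale degree takes a distinct letter name. Degree 7 of a scale on G must use the letter F.
F## and G are enharmonically the same pitch, but only F## uses the letter F, so it is the correct spelling here.

F##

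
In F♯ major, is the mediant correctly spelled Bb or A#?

Each scale degree takes a distinct letter name. Degree 3 of a scale on F must use the letter A.
A# and Bb are enharmonically the same pitch, but only A# uses the letter A, so it is the correct spelling here.

A#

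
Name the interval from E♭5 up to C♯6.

augmented sixth

The letter names run E→C, a span of 5 letter steps, so the interval is some kind of sixth.
Eb to C# is 10 semitones. A major sixth is 9, so 10 makes it augmented.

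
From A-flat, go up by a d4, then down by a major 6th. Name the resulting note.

A diminished fourth up from Ab is Dbb (letter D, 4 semitones up).
A major sixth down from Dbb is Fbb (letter F, 9 semitones down).

Fbb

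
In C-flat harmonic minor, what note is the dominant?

Gb

The Cb harmonic minor scale runs Cb Db Ebb Fb Gb Abb Bb.
Degree 5 is Gb.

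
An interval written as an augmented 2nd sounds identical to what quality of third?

An augmented second spans 3 semitones.
A third spanning 3 semitones is minor (the major third is 4).

minor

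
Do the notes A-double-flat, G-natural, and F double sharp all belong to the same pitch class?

Yes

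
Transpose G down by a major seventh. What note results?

Ab

A seventh below G lands on the letter A.
A major seventh spans 11 semitones, so G moves to pitch class 8. On the letter A that is Ab.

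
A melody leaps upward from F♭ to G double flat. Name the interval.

minor second

The letter names run F→G, a span of 1 letter step, so the interval is some kind of second.
Fb to Gbb is 1 semitone. A major second is 2, so 1 makes it minor.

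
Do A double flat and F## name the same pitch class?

Abb is pitch class 7; F## is pitch class 7.
All spellings map to pitch class 7, so they are enharmonically equivalent.

Yes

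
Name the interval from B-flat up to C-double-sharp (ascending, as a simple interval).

Counting letters B–C gives a second.
Bb→C## = 4 semitones, 2 wider than the major second (2), so doubly augmented.

doubly augmented second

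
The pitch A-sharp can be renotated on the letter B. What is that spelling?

Bb

A# is pitch class 10. The letter B alone is pitch class 11.
To reach pitch class 10 from B requires an offset of -1 semitone, i.e. flat: Bb.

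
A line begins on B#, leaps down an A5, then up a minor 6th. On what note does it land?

C

An augmented fifth down from B# is E (letter E, 8 semitones down).
A minor sixth up from E is C (letter C, 8 semitones up).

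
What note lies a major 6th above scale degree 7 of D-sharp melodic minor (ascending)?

A##

Scale degree 7 of D# melodic minor (ascending) is C##.
A major sixth (9 semitones) above C## lands on the letter A, giving A##.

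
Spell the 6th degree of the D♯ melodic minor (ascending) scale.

B#

The D# melodic minor (ascending) scale runs D# E# F# G# A# B# C##.
Degree 6 is B#.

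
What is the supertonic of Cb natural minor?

Degree 2 takes the letter 1 step above C, which is D.
In natural minor, degree 2 sits 2 semitones above the tonic. Cb + 2 semitones is pitch class 1, spelled on D as Db.

Db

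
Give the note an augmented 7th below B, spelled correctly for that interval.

A seventh below B lands on the letter C.
An augmented seventh spans 12 semitones, so B moves to pitch class 11. On the letter C that is Cb.

Cb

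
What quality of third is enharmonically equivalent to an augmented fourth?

doubly augmented

An augmented fourth spans 6 semitones.
A third spanning 6 semitones is doubly augmented (the major third is 4).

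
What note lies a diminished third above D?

A third above D lands on the letter F.
A diminished third spans 2 semitones, so D moves to pitch class 4. On the letter F that is Fb.

Fb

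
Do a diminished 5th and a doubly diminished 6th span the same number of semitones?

Yes

A diminished fifth spans 6 semitones; a doubly diminished sixth spans 6.
They are enharmonically equivalent.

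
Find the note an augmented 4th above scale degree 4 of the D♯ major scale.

Scale degree 4 of D# major is G#.
An augmented fourth (6 semitones) above G# lands on the letter C, giving C##.

C##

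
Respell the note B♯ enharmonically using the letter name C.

C

Plain C sits at the same pitch as B#, so on the letter C the same pitch needs a natural: C.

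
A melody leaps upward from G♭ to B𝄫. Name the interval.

minor third

Counting letters G–A–B gives a third.
Gb→Bbb = 3 semitones, 1 narrower than the major third (4), so minor.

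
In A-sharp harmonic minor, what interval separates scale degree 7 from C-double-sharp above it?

perfect fourth

Scale degree 7 of A# harmonic minor is G##.
G## up to C##: letters G→C make it a fourth; 5 semitones makes it perfect.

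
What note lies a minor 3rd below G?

E

A third below G lands on the letter E.
A minor third spans 3 semitones, so G moves to pitch class 4. On the letter E that is E.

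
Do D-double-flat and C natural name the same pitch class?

Dbb is pitch class 0; C is pitch class 0.
All spellings map to pitch class 0, so they are enharmonically equivalent.

Yes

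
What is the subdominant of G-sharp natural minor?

C#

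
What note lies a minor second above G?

Ab

G up a major second is A, so the target letter is A.
From G, a minor second is 1 semitone up: Ab.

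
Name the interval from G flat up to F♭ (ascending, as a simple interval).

minor seventh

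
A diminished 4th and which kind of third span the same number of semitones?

A diminished fourth spans 4 semitones.
A third spanning 4 semitones is major (the major third is 4).

major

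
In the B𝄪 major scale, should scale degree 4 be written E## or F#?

E##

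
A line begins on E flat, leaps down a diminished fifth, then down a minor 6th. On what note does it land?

A diminished fifth down from Eb is A (letter A, 6 semitones down).
A minor sixth down from A is C# (letter C, 8 semitones down).

C#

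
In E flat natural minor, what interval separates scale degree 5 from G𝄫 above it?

Scale degree 5 of Eb natural minor is Bb.
Bb up to Gbb: letters B→G make it a sixth; 7 semitones makes it diminished.

diminished sixth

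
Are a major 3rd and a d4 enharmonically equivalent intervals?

A major third spans 4 semitones; a diminished fourth spans 4.
They are enharmonically equivalent.

Yes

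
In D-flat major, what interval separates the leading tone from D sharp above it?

The leading tone of Db major is C.
C up to D#: letters C→D make it a second; 3 semitones makes it augmented.

augmented second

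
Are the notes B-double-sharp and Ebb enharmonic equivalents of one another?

B## is pitch class 1; Ebb is pitch class 2.
The pitch classes differ (1 vs. 2), so they are not enharmonic equivalents.

No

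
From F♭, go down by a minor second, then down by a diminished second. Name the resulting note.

D#

A minor second down from Fb is Eb (letter E, 1 semitone down).
A diminished second down from Eb is D# (letter D, 0 semitones down).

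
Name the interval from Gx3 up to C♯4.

The letter names run G→C, a span of 3 letter steps, so the interval is some kind of fourth.
G## to C# is 4 semitones. A perfect fourth is 5, so 4 makes it diminished.

diminished fourth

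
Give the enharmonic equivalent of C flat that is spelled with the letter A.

Cb is pitch class 11. The letter A alone is pitch class 9.
To reach pitch class 11 from A requires an offset of +2 semitones, i.e. double sharp: A##.

A##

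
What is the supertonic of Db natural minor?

Eb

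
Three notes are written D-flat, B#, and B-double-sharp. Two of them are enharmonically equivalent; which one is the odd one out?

B#

In 12-tone equal temperament, enharmonic equivalents share a pitch class. Db is pitch class 1; B# is pitch class 0; B## is pitch class 1.
Db and B## share pitch class 1, while B# is pitch class 0.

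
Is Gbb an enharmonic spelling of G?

No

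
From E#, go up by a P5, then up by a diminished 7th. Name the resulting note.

A perfect fifth up from E# is B# (letter B, 7 semitones up).
A diminished seventh up from B# is A (letter A, 9 semitones up).

A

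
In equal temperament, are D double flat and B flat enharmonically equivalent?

Two spellings are enharmonically equivalent only if they share a pitch class.
Here Dbb → 0, Bb → 10; 0 ≠ 10, so they are not.

No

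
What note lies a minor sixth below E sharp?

G##

A sixth below E lands on the letter G.
A minor sixth spans 8 semitones, so E# moves to pitch class 9. On the letter G that is G##.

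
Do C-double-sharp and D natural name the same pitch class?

C## is pitch class 2; D is pitch class 2.
All spellings map to pitch class 2, so they are enharmonically equivalent.

Yes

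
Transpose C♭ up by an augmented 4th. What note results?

C up a perfect fourth is F, so the target letter is F.
From Cb, an augmented fourth is 6 semitones up: F.

F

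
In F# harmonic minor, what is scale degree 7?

E#

Degree 7 takes the letter 6 steps above F, which is E.
In harmonic minor, degree 7 sits 11 semitones above the tonic. F# + 11 semitones is pitch class 5, spelled on E as E#.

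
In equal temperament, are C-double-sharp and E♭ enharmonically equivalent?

No

C## is pitch class 2; Eb is pitch class 3.
The pitch classes differ (2 vs. 3), so they are not enharmonic equivalents.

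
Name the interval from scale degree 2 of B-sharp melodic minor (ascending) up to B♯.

Scale degree 2 of B# melodic minor (ascending) is C##.
C## up to B#: letters C→B make it a seventh; 10 semitones makes it minor.

minor seventh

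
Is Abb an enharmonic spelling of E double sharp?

Two spellings are enharmonically equivalent only if they share a pitch class.
Here Abb → 7, E## → 6; 6 ≠ 7, so they are not.

No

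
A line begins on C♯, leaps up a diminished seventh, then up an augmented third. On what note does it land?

A diminished seventh up from C# is Bb (letter B, 9 semitones up).
An augmented third up from Bb is D# (letter D, 5 semitones up).

D#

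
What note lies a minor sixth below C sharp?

E#

A sixth below C lands on the letter E.
A minor sixth spans 8 semitones, so C# moves to pitch class 5. On the letter E that is E#.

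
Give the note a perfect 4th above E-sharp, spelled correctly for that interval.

A fourth above E lands on the letter A.
A perfect fourth spans 5 semitones, so E# moves to pitch class 10. On the letter A that is A#.

A#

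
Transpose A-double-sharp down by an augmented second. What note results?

G#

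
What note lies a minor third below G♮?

G down a major third is Eb, so the target letter is E.
From G, a minor third is 3 semitones down: E.

E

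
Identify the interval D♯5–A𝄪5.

The letter names run D→A, a span of 4 letter steps, so the interval is some kind of fifth.
D# to A## is 8 semitones. A perfect fifth is 7, so 8 makes it augmented.

augmented fifth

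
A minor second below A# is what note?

G##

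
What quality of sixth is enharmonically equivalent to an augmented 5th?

An augmented fifth spans 8 semitones.
A sixth spanning 8 semitones is minor (the major sixth is 9).

minor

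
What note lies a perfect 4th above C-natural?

C up a perfect fourth is F, so the target letter is F.
From C, a perfect fourth is 5 semitones up: F.

F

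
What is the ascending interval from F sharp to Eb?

diminished seventh

Counting letters F–G–A–B–C–D–E gives a seventh.
F#→Eb = 9 semitones, 2 narrower than the major seventh (11), so diminished.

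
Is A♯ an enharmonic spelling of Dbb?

Two spellings are enharmonically equivalent only if they share a pitch class.
Here A# → 10, Dbb → 0; 0 ≠ 10, so they are not.

No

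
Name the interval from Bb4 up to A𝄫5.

The letter names run B→A, a span of 6 letter steps, so the interval is some kind of seventh.
Bb to Abb is 9 semitones. A major seventh is 11, so 9 makes it diminished.

diminished seventh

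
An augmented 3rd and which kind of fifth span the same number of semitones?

An augmented third spans 5 semitones.
A fifth spanning 5 semitones is doubly diminished (the perfect fifth is 7).

doubly diminished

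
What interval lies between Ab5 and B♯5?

Counting letters A–B gives a second.
Ab→B# = 4 semitones, 2 wider than the major second (2), so doubly augmented.

doubly augmented second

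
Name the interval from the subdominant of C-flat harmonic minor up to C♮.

The subdominant of Cb harmonic minor is Fb.
Fb up to C: letters F→C make it a fifth; 8 semitones makes it augmented.

augmented fifth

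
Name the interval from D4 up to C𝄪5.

Counting letters D–E–F–G–A–B–C gives a seventh.
D→C## = 12 semitones, 1 wider than the major seventh (11), so augmented.

augmented seventh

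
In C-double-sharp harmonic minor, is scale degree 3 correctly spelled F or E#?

Each scale degree takes a distinct letter name. Degree 3 of a scale on C must use the letter E.
E# and F are enharmonically the same pitch, but only E# uses the letter E, so it is the correct spelling here.

E#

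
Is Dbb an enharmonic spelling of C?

Dbb is pitch class 0; C is pitch class 0.
All spellings map to pitch class 0, so they are enharmonically equivalent.

Yes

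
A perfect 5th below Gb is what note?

Cb

A fifth below G lands on the letter C.
A perfect fifth spans 7 semitones, so Gb moves to pitch class 11. On the letter C that is Cb.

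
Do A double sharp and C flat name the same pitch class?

Yes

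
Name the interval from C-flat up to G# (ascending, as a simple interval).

The letter names run C→G, a span of 4 letter steps, so the interval is some kind of fifth.
Cb to G# is 9 semitones. A perfect fifth is 7, so 9 makes it doubly augmented.

doubly augmented fifth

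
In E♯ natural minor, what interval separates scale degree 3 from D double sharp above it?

Scale degree 3 of E# natural minor is G#.
G# up to D##: letters G→D make it a fifth; 8 semitones makes it augmented.

augmented fifth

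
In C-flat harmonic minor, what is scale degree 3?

Degree 3 takes the letter 2 steps above C, which is E.
In harmonic minor, degree 3 sits 3 semitones above the tonic. Cb + 3 semitones is pitch class 2, spelled on E as Ebb.

Ebb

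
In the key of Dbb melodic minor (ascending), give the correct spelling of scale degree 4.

Gbb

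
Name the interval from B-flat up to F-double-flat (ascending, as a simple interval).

doubly diminished fifth

Counting letters B–C–D–E–F gives a fifth.
Bb→Fbb = 5 semitones, 2 narrower than the perfect fifth (7), so doubly diminished.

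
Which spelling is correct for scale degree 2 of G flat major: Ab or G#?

Ab

Each scale degree takes a distinct letter name. Degree 2 of a scale on G must use the letter A.
Ab and G# are enharmonically the same pitch, but only Ab uses the letter A, so it is the correct spelling here.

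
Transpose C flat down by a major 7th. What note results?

Dbb

C down a major seventh is Db, so the target letter is D.
From Cb, a major seventh is 11 semitones down: Dbb.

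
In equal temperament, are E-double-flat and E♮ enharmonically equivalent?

Ebb is pitch class 2; E is pitch class 4.
The pitch classes differ (2 vs. 4), so they are not enharmonic equivalents.

No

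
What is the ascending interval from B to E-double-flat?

doubly diminished fourth

Counting letters B–C–D–E gives a fourth.
B→Ebb = 3 semitones, 2 narrower than the perfect fourth (5), so doubly diminished.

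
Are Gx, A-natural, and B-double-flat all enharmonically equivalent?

Yes

G## is pitch class 9; A is pitch class 9; Bbb is pitch class 9.
All spellings map to pitch class 9, so they are enharmonically equivalent.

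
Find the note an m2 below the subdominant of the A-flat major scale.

The subdominant of Ab major is Db.
A minor second (1 semitone) below Db lands on the letter C, giving C.

C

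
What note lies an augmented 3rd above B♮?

A third above B lands on the letter D.
An augmented third spans 5 semitones, so B moves to pitch class 4. On the letter D that is D##.

D##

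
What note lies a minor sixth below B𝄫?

A sixth below B lands on the letter D.
A minor sixth spans 8 semitones, so Bbb moves to pitch class 1. On the letter D that is Db.

Db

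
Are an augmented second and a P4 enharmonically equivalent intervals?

No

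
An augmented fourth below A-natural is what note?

Eb

A down a perfect fourth is E, so the target letter is E.
From A, an augmented fourth is 6 semitones down: Eb.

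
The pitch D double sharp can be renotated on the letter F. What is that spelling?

Plain F sits 1 semitone above D##, so on the letter F the same pitch needs a flat: Fb.

Fb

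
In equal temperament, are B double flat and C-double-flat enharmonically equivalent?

Two spellings are enharmonically equivalent only if they share a pitch class.
Here Bbb → 9, Cbb → 10; 9 ≠ 10, so they are not.

No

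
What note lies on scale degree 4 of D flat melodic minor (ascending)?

Gb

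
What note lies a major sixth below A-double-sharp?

C##

A sixth below A lands on the letter C.
A major sixth spans 9 semitones, so A## moves to pitch class 2. On the letter C that is C##.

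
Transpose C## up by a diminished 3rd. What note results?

E

A third above C lands on the letter E.
A diminished third spans 2 semitones, so C## moves to pitch class 4. On the letter E that is E.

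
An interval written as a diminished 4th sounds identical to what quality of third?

major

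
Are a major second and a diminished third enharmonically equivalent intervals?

Yes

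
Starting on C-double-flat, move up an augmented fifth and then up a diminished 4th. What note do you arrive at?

An augmented fifth up from Cbb is Gb (letter G, 8 semitones up).
A diminished fourth up from Gb is Cbb (letter C, 4 semitones up).

Cbb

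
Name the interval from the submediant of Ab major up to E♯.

The submediant of Ab major is F.
F up to E#: letters F→E make it a seventh; 12 semitones makes it augmented.

augmented seventh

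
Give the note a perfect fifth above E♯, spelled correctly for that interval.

E up a perfect fifth is B, so the target letter is B.
From E#, a perfect fifth is 7 semitones up: B#.

B#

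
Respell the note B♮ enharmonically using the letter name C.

Cb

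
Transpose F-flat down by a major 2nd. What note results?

F down a major second is Eb, so the target letter is E.
From Fb, a major second is 2 semitones down: Ebb.

Ebb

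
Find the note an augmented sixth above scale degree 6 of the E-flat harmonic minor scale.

Scale degree 6 of Eb harmonic minor is Cb.
An augmented sixth (10 semitones) above Cb lands on the letter A, giving A.

A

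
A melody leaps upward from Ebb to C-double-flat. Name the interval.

The letter names run E→C, a span of 5 letter steps, so the interval is some kind of sixth.
Ebb to Cbb is 8 semitones. A major sixth is 9, so 8 makes it minor.

minor sixth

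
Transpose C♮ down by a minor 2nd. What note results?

B

A second below C lands on the letter B.
A minor second spans 1 semitone, so C moves to pitch class 11. On the letter B that is B.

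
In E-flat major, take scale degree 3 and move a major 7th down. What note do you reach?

Ab

Scale degree 3 of Eb major is G.
A major seventh (11 semitones) below G lands on the letter A, giving Ab.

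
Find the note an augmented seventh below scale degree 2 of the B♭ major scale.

Dbb

Scale degree 2 of Bb major is C.
An augmented seventh (12 semitones) below C lands on the letter D, giving Dbb.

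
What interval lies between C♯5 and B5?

minor seventh

Counting letters C–D–E–F–G–A–B gives a seventh.
C#→B = 10 semitones, 1 narrower than the major seventh (11), so minor.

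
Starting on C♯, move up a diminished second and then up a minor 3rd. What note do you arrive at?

Fb

A diminished second up from C# is Db (letter D, 0 semitones up).
A minor third up from Db is Fb (letter F, 3 semitones up).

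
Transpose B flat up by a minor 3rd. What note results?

Db

B up a major third is D#, so the target letter is D.
From Bb, a minor third is 3 semitones up: Db.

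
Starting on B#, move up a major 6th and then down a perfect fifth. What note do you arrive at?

A major sixth up from B# is G## (letter G, 9 semitones up).
A perfect fifth down from G## is C## (letter C, 7 semitones down).

C##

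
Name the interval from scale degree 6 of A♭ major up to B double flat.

Scale degree 6 of Ab major is F.
F up to Bbb: letters F→B make it a fourth; 4 semitones makes it diminished.

diminished fourth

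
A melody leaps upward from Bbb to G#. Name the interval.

doubly augmented sixth

Counting letters B–C–D–E–F–G gives a sixth.
Bbb→G# = 11 semitones, 2 wider than the major sixth (9), so doubly augmented.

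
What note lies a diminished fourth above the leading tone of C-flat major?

Ebb

The leading tone of Cb major is Bb.
A diminished fourth (4 semitones) above Bb lands on the letter E, giving Ebb.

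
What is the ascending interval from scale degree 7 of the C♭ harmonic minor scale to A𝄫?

Scale degree 7 of Cb harmonic minor is Bb.
Bb up to Abb: letters B→A make it a seventh; 9 semitones makes it diminished.

diminished seventh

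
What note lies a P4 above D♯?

G#

D up a perfect fourth is G, so the target letter is G.
From D#, a perfect fourth is 5 semitones up: G#.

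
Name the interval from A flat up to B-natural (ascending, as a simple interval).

augmented second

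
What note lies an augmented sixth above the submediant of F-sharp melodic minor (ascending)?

B##

The submediant of F# melodic minor (ascending) is D#.
An augmented sixth (10 semitones) above D# lands on the letter B, giving B##.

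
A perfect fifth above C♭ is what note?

C up a perfect fifth is G, so the target letter is G.
From Cb, a perfect fifth is 7 semitones up: Gb.

Gb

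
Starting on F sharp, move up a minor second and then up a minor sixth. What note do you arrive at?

A minor second up from F# is G (letter G, 1 semitone up).
A minor sixth up from G is Eb (letter E, 8 semitones up).

Eb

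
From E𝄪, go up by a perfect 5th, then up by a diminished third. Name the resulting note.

A perfect fifth up from E## is B## (letter B, 7 semitones up).
A diminished third up from B## is D# (letter D, 2 semitones up).

D#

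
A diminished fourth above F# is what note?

Bb

A fourth above F lands on the letter B.
A diminished fourth spans 4 semitones, so F# moves to pitch class 10. On the letter B that is Bb.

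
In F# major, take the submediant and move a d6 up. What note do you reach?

The submediant of F# major is D#.
A diminished sixth (7 semitones) above D# lands on the letter B, giving Bb.

Bb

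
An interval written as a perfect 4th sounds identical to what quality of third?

augmented

A perfect fourth spans 5 semitones.
A third spanning 5 semitones is augmented (the major third is 4).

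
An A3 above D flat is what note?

F#

A third above D lands on the letter F.
An augmented third spans 5 semitones, so Db moves to pitch class 6. On the letter F that is F#.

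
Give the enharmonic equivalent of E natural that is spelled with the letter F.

Fb

E is pitch class 4. The letter F alone is pitch class 5.
To reach pitch class 4 from F requires an offset of -1 semitone, i.e. flat: Fb.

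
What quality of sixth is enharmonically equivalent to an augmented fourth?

doubly diminished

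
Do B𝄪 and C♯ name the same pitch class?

B## is pitch class 1; C# is pitch class 1.
All spellings map to pitch class 1, so they are enharmonically equivalent.

Yes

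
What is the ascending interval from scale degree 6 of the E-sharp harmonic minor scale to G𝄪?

augmented fifth

Scale degree 6 of E# harmonic minor is C#.
C# up to G##: letters C→G make it a fifth; 8 semitones makes it augmented.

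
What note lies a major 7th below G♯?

A

A seventh below G lands on the letter A.
A major seventh spans 11 semitones, so G# moves to pitch class 9. On the letter A that is A.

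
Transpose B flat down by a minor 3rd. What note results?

A third below B lands on the letter G.
A minor third spans 3 semitones, so Bb moves to pitch class 7. On the letter G that is G.

G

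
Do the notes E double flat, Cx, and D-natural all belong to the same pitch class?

Ebb is pitch class 2; C## is pitch class 2; D is pitch class 2.
All spellings map to pitch class 2, so they are enharmonically equivalent.

Yes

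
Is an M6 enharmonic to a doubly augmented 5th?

Yes

A major sixth spans 9 semitones; a doubly augmented fifth spans 9.
They are enharmonically equivalent.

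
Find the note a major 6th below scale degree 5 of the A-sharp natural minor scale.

G#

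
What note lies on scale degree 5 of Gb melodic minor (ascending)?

Degree 5 takes the letter 4 steps above G, which is D.
In melodic minor (ascending), degree 5 sits 7 semitones above the tonic. Gb + 7 semitones is pitch class 1, spelled on D as Db.

Db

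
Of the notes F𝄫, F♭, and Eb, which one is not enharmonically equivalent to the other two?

In 12-tone equal temperament, enharmonic equivalents share a pitch class. Fbb is pitch class 3; Fb is pitch class 4; Eb is pitch class 3.
Fbb and Eb share pitch class 3, while Fb is pitch class 4.

Fb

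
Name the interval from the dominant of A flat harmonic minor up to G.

major third

The dominant of Ab harmonic minor is Eb.
Eb up to G: letters E→G make it a third; 4 semitones makes it major.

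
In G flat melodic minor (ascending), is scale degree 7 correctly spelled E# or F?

Each scale degree takes a distinct letter name. Degree 7 of a scale on G must use the letter F.
F and E# are enharmonically the same pitch, but only F uses the letter F, so it is the correct spelling here.

F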